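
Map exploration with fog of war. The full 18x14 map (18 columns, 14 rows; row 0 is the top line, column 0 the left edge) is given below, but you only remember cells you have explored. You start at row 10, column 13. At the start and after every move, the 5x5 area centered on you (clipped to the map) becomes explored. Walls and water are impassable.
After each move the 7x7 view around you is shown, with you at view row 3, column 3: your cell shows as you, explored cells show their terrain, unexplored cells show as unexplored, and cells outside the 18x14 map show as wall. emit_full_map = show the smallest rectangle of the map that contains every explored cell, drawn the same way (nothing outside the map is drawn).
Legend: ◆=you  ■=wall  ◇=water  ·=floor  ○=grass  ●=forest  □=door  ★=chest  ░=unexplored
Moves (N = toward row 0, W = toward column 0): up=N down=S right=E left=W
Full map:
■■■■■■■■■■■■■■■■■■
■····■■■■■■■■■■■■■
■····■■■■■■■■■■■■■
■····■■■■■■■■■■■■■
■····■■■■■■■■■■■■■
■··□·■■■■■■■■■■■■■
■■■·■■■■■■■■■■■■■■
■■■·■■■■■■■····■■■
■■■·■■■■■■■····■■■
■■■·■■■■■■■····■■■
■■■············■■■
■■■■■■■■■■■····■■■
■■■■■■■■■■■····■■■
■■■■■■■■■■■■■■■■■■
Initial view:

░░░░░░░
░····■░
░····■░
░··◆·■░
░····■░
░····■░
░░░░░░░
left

░░░░░░░
░■····■
░■····■
░··◆··■
░■····■
░■····■
░░░░░░░

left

░░░░░░░
░■■····
░■■····
░··◆···
░■■····
░■■····
░░░░░░░

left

░░░░░░░
░■■■···
░■■■···
░··◆···
░■■■···
░■■■···
░░░░░░░

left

░░░░░░░
░■■■■··
░■■■■··
░··◆···
░■■■■··
░■■■■··
░░░░░░░

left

░░░░░░░
░■■■■■·
░■■■■■·
░··◆···
░■■■■■·
░■■■■■·
░░░░░░░

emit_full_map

■■■■■····■
■■■■■····■
··◆······■
■■■■■····■
■■■■■····■

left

░░░░░░░
░■■■■■■
░■■■■■■
░··◆···
░■■■■■■
░■■■■■■
░░░░░░░

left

░░░░░░░
░■■■■■■
░■■■■■■
░··◆···
░■■■■■■
░■■■■■■
░░░░░░░

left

░░░░░░░
░·■■■■■
░·■■■■■
░··◆···
░■■■■■■
░■■■■■■
░░░░░░░

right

░░░░░░░
·■■■■■■
·■■■■■■
···◆···
■■■■■■■
■■■■■■■
░░░░░░░

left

░░░░░░░
░·■■■■■
░·■■■■■
░··◆···
░■■■■■■
░■■■■■■
░░░░░░░

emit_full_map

·■■■■■■■····■
·■■■■■■■····■
··◆·········■
■■■■■■■■····■
■■■■■■■■····■

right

░░░░░░░
·■■■■■■
·■■■■■■
···◆···
■■■■■■■
■■■■■■■
░░░░░░░

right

░░░░░░░
■■■■■■■
■■■■■■■
···◆···
■■■■■■■
■■■■■■■
░░░░░░░


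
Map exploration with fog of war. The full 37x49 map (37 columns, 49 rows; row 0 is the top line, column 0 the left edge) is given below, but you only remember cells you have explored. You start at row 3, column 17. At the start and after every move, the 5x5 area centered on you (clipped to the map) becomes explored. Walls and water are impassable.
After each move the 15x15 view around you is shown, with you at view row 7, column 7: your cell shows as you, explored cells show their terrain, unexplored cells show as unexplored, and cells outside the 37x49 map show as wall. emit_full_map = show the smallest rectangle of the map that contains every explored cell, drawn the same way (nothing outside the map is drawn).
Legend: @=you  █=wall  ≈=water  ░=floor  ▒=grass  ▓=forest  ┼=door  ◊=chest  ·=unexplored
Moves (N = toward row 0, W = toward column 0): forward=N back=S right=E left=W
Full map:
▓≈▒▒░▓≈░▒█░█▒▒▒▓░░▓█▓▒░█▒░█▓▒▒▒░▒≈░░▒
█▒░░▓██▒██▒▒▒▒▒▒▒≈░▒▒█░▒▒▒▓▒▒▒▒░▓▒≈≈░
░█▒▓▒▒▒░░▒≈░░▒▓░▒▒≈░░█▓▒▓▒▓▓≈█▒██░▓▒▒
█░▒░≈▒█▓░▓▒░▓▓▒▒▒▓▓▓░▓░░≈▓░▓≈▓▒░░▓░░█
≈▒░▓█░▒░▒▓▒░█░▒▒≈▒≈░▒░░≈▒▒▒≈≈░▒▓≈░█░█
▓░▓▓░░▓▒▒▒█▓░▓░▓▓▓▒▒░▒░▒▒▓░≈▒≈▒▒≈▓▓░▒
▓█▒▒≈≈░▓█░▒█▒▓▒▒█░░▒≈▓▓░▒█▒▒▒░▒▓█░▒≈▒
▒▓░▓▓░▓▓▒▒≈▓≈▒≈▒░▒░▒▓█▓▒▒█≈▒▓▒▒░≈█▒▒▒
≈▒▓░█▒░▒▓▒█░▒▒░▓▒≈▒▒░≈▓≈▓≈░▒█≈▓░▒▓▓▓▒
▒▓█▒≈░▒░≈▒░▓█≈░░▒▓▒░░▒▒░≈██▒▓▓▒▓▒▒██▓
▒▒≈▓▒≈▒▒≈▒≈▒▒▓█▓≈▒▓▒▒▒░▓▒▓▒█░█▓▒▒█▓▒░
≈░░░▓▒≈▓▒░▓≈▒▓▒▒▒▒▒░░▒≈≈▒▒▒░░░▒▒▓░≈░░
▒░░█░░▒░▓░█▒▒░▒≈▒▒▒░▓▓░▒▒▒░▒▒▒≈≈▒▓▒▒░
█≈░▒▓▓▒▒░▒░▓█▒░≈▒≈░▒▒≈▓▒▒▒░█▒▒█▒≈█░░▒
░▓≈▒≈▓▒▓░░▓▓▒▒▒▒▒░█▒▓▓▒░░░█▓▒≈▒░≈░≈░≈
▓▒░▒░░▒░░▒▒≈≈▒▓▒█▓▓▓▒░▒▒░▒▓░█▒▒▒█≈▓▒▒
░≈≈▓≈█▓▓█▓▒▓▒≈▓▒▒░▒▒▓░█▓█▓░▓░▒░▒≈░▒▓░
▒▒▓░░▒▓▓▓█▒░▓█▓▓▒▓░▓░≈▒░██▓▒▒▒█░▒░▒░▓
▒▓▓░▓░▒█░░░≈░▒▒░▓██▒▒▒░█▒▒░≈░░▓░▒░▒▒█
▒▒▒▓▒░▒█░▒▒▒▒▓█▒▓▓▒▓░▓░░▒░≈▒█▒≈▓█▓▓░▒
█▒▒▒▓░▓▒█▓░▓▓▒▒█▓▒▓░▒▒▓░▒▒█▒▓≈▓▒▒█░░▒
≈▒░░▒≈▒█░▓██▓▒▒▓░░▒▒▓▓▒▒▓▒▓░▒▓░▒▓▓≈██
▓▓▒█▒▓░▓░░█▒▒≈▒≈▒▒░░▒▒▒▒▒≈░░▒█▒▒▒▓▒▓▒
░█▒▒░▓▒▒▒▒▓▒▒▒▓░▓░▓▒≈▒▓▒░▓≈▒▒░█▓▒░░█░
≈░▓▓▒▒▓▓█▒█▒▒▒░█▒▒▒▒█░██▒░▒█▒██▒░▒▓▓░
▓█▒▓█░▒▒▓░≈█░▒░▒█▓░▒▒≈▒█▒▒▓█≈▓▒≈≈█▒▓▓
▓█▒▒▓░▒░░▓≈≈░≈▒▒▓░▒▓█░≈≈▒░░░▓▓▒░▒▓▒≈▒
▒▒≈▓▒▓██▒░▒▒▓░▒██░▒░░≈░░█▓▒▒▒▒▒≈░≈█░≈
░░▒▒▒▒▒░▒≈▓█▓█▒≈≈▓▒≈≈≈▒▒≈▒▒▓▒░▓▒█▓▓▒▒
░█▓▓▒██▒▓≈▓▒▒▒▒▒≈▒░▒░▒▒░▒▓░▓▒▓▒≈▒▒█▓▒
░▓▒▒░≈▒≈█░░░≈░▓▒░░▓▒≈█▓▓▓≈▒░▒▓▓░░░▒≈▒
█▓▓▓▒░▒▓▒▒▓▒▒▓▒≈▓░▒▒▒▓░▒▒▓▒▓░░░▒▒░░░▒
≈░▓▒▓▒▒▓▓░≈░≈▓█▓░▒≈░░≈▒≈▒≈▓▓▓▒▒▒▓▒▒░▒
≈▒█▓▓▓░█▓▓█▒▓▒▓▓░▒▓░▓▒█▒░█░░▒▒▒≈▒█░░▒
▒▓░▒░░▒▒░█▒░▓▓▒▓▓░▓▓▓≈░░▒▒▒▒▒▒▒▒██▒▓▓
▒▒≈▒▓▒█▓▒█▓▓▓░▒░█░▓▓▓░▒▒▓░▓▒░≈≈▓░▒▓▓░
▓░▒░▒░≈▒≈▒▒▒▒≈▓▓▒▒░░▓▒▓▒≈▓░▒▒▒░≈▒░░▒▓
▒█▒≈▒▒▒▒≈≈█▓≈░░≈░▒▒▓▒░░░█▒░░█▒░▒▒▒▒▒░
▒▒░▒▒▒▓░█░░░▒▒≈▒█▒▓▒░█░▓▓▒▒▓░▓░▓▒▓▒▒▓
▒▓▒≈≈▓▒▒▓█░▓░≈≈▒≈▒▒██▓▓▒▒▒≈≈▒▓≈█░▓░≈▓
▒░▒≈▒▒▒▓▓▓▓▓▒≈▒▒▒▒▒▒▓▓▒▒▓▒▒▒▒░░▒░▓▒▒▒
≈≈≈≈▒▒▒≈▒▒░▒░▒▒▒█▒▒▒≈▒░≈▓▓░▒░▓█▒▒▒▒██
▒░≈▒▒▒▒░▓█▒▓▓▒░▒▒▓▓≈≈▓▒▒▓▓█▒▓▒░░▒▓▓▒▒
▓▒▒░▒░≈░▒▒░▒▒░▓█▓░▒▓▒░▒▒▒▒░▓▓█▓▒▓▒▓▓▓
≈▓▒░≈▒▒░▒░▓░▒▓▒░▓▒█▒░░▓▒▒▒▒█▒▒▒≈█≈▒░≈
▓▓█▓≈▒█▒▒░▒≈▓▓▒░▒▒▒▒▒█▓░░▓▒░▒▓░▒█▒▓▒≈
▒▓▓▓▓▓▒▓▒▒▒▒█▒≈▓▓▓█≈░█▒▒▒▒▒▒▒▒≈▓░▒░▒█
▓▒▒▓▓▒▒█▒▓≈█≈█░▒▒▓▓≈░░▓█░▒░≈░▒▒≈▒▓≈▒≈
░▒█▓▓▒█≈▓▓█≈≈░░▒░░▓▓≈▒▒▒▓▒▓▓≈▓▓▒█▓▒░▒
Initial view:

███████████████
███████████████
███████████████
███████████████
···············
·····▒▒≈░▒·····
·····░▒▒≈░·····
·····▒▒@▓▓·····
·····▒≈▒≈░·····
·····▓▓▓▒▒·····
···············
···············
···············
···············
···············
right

███████████████
███████████████
███████████████
███████████████
···············
····▒▒≈░▒▒·····
····░▒▒≈░░·····
····▒▒▓@▓░·····
····▒≈▒≈░▒·····
····▓▓▓▒▒░·····
···············
···············
···············
···············
···············

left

███████████████
███████████████
███████████████
███████████████
···············
·····▒▒≈░▒▒····
·····░▒▒≈░░····
·····▒▒@▓▓░····
·····▒≈▒≈░▒····
·····▓▓▓▒▒░····
···············
···············
···············
···············
···············

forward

███████████████
███████████████
███████████████
███████████████
███████████████
·····▓░░▓█·····
·····▒▒≈░▒▒····
·····░▒@≈░░····
·····▒▒▓▓▓░····
·····▒≈▒≈░▒····
·····▓▓▓▒▒░····
···············
···············
···············
···············

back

███████████████
███████████████
███████████████
███████████████
·····▓░░▓█·····
·····▒▒≈░▒▒····
·····░▒▒≈░░····
·····▒▒@▓▓░····
·····▒≈▒≈░▒····
·····▓▓▓▒▒░····
···············
···············
···············
···············
···············

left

███████████████
███████████████
███████████████
███████████████
······▓░░▓█····
·····▒▒▒≈░▒▒···
·····▓░▒▒≈░░···
·····▒▒@▓▓▓░···
·····▒▒≈▒≈░▒···
·····░▓▓▓▒▒░···
···············
···············
···············
···············
···············

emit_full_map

·▓░░▓█·
▒▒▒≈░▒▒
▓░▒▒≈░░
▒▒@▓▓▓░
▒▒≈▒≈░▒
░▓▓▓▒▒░

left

███████████████
███████████████
███████████████
███████████████
·······▓░░▓█···
·····▒▒▒▒≈░▒▒··
·····▒▓░▒▒≈░░··
·····▓▒@▒▓▓▓░··
·····░▒▒≈▒≈░▒··
·····▓░▓▓▓▒▒░··
···············
···············
···············
···············
···············

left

███████████████
███████████████
███████████████
███████████████
········▓░░▓█··
·····▒▒▒▒▒≈░▒▒·
·····░▒▓░▒▒≈░░·
·····▓▓@▒▒▓▓▓░·
·····█░▒▒≈▒≈░▒·
·····░▓░▓▓▓▒▒░·
···············
···············
···············
···············
···············

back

███████████████
███████████████
███████████████
········▓░░▓█··
·····▒▒▒▒▒≈░▒▒·
·····░▒▓░▒▒≈░░·
·····▓▓▒▒▒▓▓▓░·
·····█░@▒≈▒≈░▒·
·····░▓░▓▓▓▒▒░·
·····▒▓▒▒█·····
···············
···············
···············
···············
···············

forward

███████████████
███████████████
███████████████
███████████████
········▓░░▓█··
·····▒▒▒▒▒≈░▒▒·
·····░▒▓░▒▒≈░░·
·····▓▓@▒▒▓▓▓░·
·····█░▒▒≈▒≈░▒·
·····░▓░▓▓▓▒▒░·
·····▒▓▒▒█·····
···············
···············
···············
···············

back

███████████████
███████████████
███████████████
········▓░░▓█··
·····▒▒▒▒▒≈░▒▒·
·····░▒▓░▒▒≈░░·
·····▓▓▒▒▒▓▓▓░·
·····█░@▒≈▒≈░▒·
·····░▓░▓▓▓▒▒░·
·····▒▓▒▒█·····
···············
···············
···············
···············
···············

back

███████████████
███████████████
········▓░░▓█··
·····▒▒▒▒▒≈░▒▒·
·····░▒▓░▒▒≈░░·
·····▓▓▒▒▒▓▓▓░·
·····█░▒▒≈▒≈░▒·
·····░▓@▓▓▓▒▒░·
·····▒▓▒▒█·····
·····≈▒≈▒░·····
···············
···············
···············
···············
···············

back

███████████████
········▓░░▓█··
·····▒▒▒▒▒≈░▒▒·
·····░▒▓░▒▒≈░░·
·····▓▓▒▒▒▓▓▓░·
·····█░▒▒≈▒≈░▒·
·····░▓░▓▓▓▒▒░·
·····▒▓@▒█·····
·····≈▒≈▒░·····
·····▒▒░▓▒·····
···············
···············
···············
···············
···············

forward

███████████████
███████████████
········▓░░▓█··
·····▒▒▒▒▒≈░▒▒·
·····░▒▓░▒▒≈░░·
·····▓▓▒▒▒▓▓▓░·
·····█░▒▒≈▒≈░▒·
·····░▓@▓▓▓▒▒░·
·····▒▓▒▒█·····
·····≈▒≈▒░·····
·····▒▒░▓▒·····
···············
···············
···············
···············

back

███████████████
········▓░░▓█··
·····▒▒▒▒▒≈░▒▒·
·····░▒▓░▒▒≈░░·
·····▓▓▒▒▒▓▓▓░·
·····█░▒▒≈▒≈░▒·
·····░▓░▓▓▓▒▒░·
·····▒▓@▒█·····
·····≈▒≈▒░·····
·····▒▒░▓▒·····
···············
···············
···············
···············
···············

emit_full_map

···▓░░▓█·
▒▒▒▒▒≈░▒▒
░▒▓░▒▒≈░░
▓▓▒▒▒▓▓▓░
█░▒▒≈▒≈░▒
░▓░▓▓▓▒▒░
▒▓@▒█····
≈▒≈▒░····
▒▒░▓▒····


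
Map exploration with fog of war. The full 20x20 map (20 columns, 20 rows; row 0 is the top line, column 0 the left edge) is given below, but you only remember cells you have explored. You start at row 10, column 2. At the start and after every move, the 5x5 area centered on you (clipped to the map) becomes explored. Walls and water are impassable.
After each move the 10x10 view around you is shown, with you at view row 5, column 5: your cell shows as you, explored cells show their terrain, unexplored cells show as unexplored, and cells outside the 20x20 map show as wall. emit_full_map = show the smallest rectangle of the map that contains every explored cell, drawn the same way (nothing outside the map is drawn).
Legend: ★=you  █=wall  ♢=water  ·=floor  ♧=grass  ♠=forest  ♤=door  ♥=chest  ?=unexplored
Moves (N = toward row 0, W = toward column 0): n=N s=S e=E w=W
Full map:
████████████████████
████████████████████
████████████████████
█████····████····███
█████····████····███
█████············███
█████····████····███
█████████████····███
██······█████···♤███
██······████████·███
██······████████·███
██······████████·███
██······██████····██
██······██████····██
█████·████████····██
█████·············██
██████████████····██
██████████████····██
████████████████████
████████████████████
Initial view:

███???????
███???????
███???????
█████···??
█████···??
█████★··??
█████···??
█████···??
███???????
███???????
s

███???????
███???????
█████···??
█████···??
█████···??
█████★··??
█████···??
█████···??
███???????
███???????

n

███???????
███???????
███???????
█████···??
█████···??
█████★··??
█████···??
█████···??
█████···??
███???????

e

██????????
██????????
██????????
████····??
████····??
████·★··??
████····??
████····??
████···???
██????????

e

█?????????
█?????????
█?????????
███·····??
███·····??
███··★··??
███·····??
███·····??
███···????
█?????????

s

█?????????
█?????????
███·····??
███·····??
███·····??
███··★··??
███·····??
███·····??
█?????????
█?????????

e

??????????
??????????
██·····???
██······??
██······??
██···★··??
██······??
██······??
??????????
??????????

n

??????????
??????????
??????????
██······??
██······??
██···★··??
██······??
██······??
██······??
??????????

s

??????????
??????????
██······??
██······??
██······??
██···★··??
██······??
██······??
??????????
??????????

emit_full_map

██······
██······
██······
██···★··
██······
██······

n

??????????
??????????
??????????
██······??
██······??
██···★··??
██······??
██······??
██······??
??????????

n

??????????
??????????
??????????
???█████??
██······??
██···★··??
██······??
██······??
██······??
██······??

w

█?????????
█?????????
█?????????
█??██████?
███······?
███··★···?
███······?
███······?
███······?
███······?

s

█?????????
█?????????
█??██████?
███······?
███······?
███··★···?
███······?
███······?
███······?
█?????????

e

??????????
??????????
??██████??
██······??
██······??
██···★··??
██······??
██······??
██······??
??????????

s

??????????
??██████??
██······??
██······??
██······??
██···★··??
██······??
██······??
??????????
??????????

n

??????????
??????????
??██████??
██······??
██······??
██···★··??
██······??
██······??
██······??
??????????

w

█?????????
█?????????
█??██████?
███······?
███······?
███··★···?
███······?
███······?
███······?
█?????????

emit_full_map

??██████
██······
██······
██··★···
██······
██······
██······

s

█?????????
█??██████?
███······?
███······?
███······?
███··★···?
███······?
███······?
█?????????
█?????????

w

██????????
██??██████
████······
████······
████······
████·★····
████······
████······
██????????
██????????

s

██??██████
████······
████······
████······
████······
████·★····
████······
██?████·??
██????????
██????????

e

█??██████?
███······?
███······?
███······?
███······?
███··★···?
███······?
█?████·█??
█?????????
█?????????

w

██??██████
████······
████······
████······
████······
████·★····
████······
██?████·█?
██????????
██????????

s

████······
████······
████······
████······
████······
████·★····
██?████·█?
██?████·??
██????????
██????????

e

███······?
███······?
███······?
███······?
███······?
███··★···?
█?████·█??
█?████··??
█?????????
█?????????

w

████······
████······
████······
████······
████······
████·★····
██?████·█?
██?████··?
██????????
██????????

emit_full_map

??██████
██······
██······
██······
██······
██······
██·★····
?████·█?
?████··?

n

██??██████
████······
████······
████······
████······
████·★····
████······
██?████·█?
██?████··?
██????????

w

███??█████
█████·····
█████·····
█████·····
█████·····
█████★····
█████·····
████████·█
███?████··
███???????

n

███???????
███??█████
█████·····
█████·····
█████·····
█████★····
█████·····
█████·····
████████·█
███?████··

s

███??█████
█████·····
█████·····
█████·····
█████·····
█████★····
█████·····
████████·█
███?████··
███???????

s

█████·····
█████·····
█████·····
█████·····
█████·····
█████★····
████████·█
████████··
███???????
███???????

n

███??█████
█████·····
█████·····
█████·····
█████·····
█████★····
█████·····
████████·█
████████··
███???????

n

███???????
███??█████
█████·····
█████·····
█████·····
█████★····
█████·····
█████·····
████████·█
████████··

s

███??█████
█████·····
█████·····
█████·····
█████·····
█████★····
█████·····
████████·█
████████··
███???????

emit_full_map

??██████
██······
██······
██······
██······
██★·····
██······
█████·█?
█████··?

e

██??██████
████······
████······
████······
████······
████·★····
████······
███████·█?
███████··?
██????????


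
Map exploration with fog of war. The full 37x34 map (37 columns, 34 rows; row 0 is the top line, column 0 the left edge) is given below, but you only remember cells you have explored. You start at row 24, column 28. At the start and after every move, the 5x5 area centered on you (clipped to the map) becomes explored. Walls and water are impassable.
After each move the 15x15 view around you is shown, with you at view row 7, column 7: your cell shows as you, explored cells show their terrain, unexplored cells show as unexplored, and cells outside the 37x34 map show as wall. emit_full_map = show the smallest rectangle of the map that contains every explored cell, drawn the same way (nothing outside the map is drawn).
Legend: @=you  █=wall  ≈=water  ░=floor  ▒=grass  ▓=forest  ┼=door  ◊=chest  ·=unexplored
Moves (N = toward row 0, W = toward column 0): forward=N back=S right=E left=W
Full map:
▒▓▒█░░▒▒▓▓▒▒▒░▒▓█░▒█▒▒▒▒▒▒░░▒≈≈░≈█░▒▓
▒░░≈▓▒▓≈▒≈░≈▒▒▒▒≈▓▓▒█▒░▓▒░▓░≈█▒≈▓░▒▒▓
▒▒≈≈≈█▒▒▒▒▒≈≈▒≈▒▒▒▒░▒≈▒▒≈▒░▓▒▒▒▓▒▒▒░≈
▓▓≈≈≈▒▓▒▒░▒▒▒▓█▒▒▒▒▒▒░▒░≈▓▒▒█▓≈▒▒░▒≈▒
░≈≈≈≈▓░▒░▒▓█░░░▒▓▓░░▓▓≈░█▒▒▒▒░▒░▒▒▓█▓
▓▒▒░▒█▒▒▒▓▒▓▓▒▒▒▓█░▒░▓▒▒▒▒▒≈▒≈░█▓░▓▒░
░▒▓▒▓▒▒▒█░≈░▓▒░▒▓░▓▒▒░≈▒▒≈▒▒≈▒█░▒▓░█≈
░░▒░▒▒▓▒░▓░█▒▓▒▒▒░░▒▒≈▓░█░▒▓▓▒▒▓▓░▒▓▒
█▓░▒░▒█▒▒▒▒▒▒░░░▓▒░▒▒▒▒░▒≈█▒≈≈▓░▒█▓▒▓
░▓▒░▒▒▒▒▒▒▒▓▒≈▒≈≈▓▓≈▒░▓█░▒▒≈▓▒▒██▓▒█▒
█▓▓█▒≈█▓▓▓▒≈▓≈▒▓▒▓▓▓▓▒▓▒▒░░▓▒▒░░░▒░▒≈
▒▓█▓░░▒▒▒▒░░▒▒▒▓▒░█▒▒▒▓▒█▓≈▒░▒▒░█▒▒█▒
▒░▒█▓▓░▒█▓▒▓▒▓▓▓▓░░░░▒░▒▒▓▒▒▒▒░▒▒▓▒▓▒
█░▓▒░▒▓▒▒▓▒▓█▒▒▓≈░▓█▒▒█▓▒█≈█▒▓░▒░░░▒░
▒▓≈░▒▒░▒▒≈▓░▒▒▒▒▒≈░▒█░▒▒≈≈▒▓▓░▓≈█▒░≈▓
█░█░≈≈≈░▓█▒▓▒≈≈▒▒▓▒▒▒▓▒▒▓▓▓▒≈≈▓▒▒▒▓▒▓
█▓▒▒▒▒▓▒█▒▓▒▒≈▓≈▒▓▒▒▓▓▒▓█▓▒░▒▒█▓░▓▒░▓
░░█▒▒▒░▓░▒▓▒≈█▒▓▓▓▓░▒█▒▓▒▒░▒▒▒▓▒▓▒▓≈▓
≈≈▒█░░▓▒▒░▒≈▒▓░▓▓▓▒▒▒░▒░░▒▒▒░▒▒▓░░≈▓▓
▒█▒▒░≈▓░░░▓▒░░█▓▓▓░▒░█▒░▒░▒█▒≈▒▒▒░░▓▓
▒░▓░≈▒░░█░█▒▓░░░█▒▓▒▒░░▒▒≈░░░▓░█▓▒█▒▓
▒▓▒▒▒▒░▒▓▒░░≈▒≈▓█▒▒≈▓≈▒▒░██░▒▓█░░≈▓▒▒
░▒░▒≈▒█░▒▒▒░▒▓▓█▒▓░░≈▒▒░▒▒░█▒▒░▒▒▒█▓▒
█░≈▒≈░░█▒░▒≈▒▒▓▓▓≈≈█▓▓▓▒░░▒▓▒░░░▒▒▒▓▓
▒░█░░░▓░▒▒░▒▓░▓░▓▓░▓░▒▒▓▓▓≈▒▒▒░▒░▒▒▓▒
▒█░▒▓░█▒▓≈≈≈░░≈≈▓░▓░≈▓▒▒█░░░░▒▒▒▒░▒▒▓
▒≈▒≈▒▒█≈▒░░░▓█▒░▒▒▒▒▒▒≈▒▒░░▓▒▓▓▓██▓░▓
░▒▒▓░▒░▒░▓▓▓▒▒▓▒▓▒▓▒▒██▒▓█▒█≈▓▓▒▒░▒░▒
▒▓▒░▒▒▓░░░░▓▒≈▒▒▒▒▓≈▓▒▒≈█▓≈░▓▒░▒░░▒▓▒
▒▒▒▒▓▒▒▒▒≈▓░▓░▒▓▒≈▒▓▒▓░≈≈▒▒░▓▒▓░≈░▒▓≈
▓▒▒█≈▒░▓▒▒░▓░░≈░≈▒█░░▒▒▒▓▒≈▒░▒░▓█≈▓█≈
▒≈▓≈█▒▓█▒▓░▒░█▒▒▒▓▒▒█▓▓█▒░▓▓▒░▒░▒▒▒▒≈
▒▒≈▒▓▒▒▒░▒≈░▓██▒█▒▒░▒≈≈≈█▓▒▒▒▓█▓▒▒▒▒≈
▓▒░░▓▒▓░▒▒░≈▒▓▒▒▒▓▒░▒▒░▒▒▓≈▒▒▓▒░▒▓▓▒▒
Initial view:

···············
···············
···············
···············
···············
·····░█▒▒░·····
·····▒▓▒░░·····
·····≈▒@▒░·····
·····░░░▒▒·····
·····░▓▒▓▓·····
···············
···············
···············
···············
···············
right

···············
···············
···············
···············
···············
····░█▒▒░▒·····
····▒▓▒░░░·····
····≈▒▒@░▒·····
····░░░▒▒▒·····
····░▓▒▓▓▓·····
···············
···············
···············
···············
···············

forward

···············
···············
···············
···············
···············
·····░▒▓█░·····
····░█▒▒░▒·····
····▒▓▒@░░·····
····≈▒▒▒░▒·····
····░░░▒▒▒·····
····░▓▒▓▓▓·····
···············
···············
···············
···············

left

···············
···············
···············
···············
···············
·····█░▒▓█░····
·····░█▒▒░▒····
·····▒▓@░░░····
·····≈▒▒▒░▒····
·····░░░▒▒▒····
·····░▓▒▓▓▓····
···············
···············
···············
···············

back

···············
···············
···············
···············
·····█░▒▓█░····
·····░█▒▒░▒····
·····▒▓▒░░░····
·····≈▒@▒░▒····
·····░░░▒▒▒····
·····░▓▒▓▓▓····
···············
···············
···············
···············
···············

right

···············
···············
···············
···············
····█░▒▓█░·····
····░█▒▒░▒·····
····▒▓▒░░░·····
····≈▒▒@░▒·····
····░░░▒▒▒·····
····░▓▒▓▓▓·····
···············
···············
···············
···············
···············

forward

···············
···············
···············
···············
···············
····█░▒▓█░·····
····░█▒▒░▒·····
····▒▓▒@░░·····
····≈▒▒▒░▒·····
····░░░▒▒▒·····
····░▓▒▓▓▓·····
···············
···············
···············
···············

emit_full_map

█░▒▓█░
░█▒▒░▒
▒▓▒@░░
≈▒▒▒░▒
░░░▒▒▒
░▓▒▓▓▓

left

···············
···············
···············
···············
···············
·····█░▒▓█░····
·····░█▒▒░▒····
·····▒▓@░░░····
·····≈▒▒▒░▒····
·····░░░▒▒▒····
·····░▓▒▓▓▓····
···············
···············
···············
···············

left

···············
···············
···············
···············
···············
·····██░▒▓█░···
·····▒░█▒▒░▒···
·····░▒@▒░░░···
·····▓≈▒▒▒░▒···
·····░░░░▒▒▒···
······░▓▒▓▓▓···
···············
···············
···············
···············

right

···············
···············
···············
···············
···············
····██░▒▓█░····
····▒░█▒▒░▒····
····░▒▓@░░░····
····▓≈▒▒▒░▒····
····░░░░▒▒▒····
·····░▓▒▓▓▓····
···············
···············
···············
···············

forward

···············
···············
···············
···············
···············
·····░░░▓░·····
····██░▒▓█░····
····▒░█@▒░▒····
····░▒▓▒░░░····
····▓≈▒▒▒░▒····
····░░░░▒▒▒····
·····░▓▒▓▓▓····
···············
···············
···············

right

···············
···············
···············
···············
···············
····░░░▓░█·····
···██░▒▓█░·····
···▒░█▒@░▒·····
···░▒▓▒░░░·····
···▓≈▒▒▒░▒·····
···░░░░▒▒▒·····
····░▓▒▓▓▓·····
···············
···············
···············

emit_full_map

·░░░▓░█
██░▒▓█░
▒░█▒@░▒
░▒▓▒░░░
▓≈▒▒▒░▒
░░░░▒▒▒
·░▓▒▓▓▓

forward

···············
···············
···············
···············
···············
·····█▒≈▒▒·····
····░░░▓░█·····
···██░▒@█░·····
···▒░█▒▒░▒·····
···░▒▓▒░░░·····
···▓≈▒▒▒░▒·····
···░░░░▒▒▒·····
····░▓▒▓▓▓·····
···············
···············

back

···············
···············
···············
···············
·····█▒≈▒▒·····
····░░░▓░█·····
···██░▒▓█░·····
···▒░█▒@░▒·····
···░▒▓▒░░░·····
···▓≈▒▒▒░▒·····
···░░░░▒▒▒·····
····░▓▒▓▓▓·····
···············
···············
···············

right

··············█
··············█
··············█
··············█
····█▒≈▒▒·····█
···░░░▓░█▓····█
··██░▒▓█░░····█
··▒░█▒▒@▒▒····█
··░▒▓▒░░░▒····█
··▓≈▒▒▒░▒░····█
··░░░░▒▒▒·····█
···░▓▒▓▓▓·····█
··············█
··············█
··············█

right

·············██
·············██
·············██
·············██
···█▒≈▒▒·····██
··░░░▓░█▓▒···██
·██░▒▓█░░≈···██
·▒░█▒▒░@▒▒···██
·░▒▓▒░░░▒▒···██
·▓≈▒▒▒░▒░▒···██
·░░░░▒▒▒·····██
··░▓▒▓▓▓·····██
·············██
·············██
·············██

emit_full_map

··█▒≈▒▒··
·░░░▓░█▓▒
██░▒▓█░░≈
▒░█▒▒░@▒▒
░▒▓▒░░░▒▒
▓≈▒▒▒░▒░▒
░░░░▒▒▒··
·░▓▒▓▓▓··
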